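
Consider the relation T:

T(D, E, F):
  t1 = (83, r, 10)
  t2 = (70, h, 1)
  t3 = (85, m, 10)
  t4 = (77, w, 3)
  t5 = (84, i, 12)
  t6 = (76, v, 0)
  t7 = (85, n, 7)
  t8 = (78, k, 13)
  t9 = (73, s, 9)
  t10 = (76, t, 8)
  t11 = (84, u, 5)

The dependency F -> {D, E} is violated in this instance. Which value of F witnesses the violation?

F=10: rows 1, 3 → {D,E} takes values {(83, r), (85, m)} — violation
F=1: row 2 → {D,E} = (70, h) ✓
F=3: row 4 → {D,E} = (77, w) ✓
F=12: row 5 → {D,E} = (84, i) ✓
F=0: row 6 → {D,E} = (76, v) ✓
F=7: row 7 → {D,E} = (85, n) ✓
F=13: row 8 → {D,E} = (78, k) ✓
F=9: row 9 → {D,E} = (73, s) ✓
F=8: row 10 → {D,E} = (76, t) ✓
F=5: row 11 → {D,E} = (84, u) ✓
The only F value with inconsistent RHS is F=10.

10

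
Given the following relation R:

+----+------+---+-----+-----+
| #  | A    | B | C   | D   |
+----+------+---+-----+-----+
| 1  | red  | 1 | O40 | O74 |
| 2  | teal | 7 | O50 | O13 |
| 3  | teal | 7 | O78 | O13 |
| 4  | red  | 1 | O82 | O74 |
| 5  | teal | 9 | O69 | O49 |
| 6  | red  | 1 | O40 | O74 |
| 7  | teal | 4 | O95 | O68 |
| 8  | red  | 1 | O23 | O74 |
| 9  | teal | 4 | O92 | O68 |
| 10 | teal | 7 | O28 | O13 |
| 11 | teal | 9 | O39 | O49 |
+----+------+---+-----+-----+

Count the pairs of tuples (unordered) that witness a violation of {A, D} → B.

0

(A=red, D=O74): all 4 rows agree on B — 0 pairs.
(A=teal, D=O13): all 3 rows agree on B — 0 pairs.
(A=teal, D=O49): all 2 rows agree on B — 0 pairs.
(A=teal, D=O68): all 2 rows agree on B — 0 pairs.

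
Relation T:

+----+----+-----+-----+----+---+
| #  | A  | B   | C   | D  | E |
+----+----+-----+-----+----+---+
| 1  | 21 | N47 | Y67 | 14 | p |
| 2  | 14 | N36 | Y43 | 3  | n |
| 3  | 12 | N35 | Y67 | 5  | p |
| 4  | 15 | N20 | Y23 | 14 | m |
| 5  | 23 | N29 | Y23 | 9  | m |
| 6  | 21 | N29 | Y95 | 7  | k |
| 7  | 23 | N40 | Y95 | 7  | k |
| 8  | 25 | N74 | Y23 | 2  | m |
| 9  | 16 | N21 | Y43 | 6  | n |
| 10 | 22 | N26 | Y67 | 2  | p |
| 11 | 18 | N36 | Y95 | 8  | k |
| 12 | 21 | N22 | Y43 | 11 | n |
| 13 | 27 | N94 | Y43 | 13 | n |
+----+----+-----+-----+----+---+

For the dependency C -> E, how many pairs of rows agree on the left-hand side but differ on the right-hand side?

0

C=Y67: all 3 rows agree on E — 0 pairs.
C=Y43: all 4 rows agree on E — 0 pairs.
C=Y23: all 3 rows agree on E — 0 pairs.
C=Y95: all 3 rows agree on E — 0 pairs.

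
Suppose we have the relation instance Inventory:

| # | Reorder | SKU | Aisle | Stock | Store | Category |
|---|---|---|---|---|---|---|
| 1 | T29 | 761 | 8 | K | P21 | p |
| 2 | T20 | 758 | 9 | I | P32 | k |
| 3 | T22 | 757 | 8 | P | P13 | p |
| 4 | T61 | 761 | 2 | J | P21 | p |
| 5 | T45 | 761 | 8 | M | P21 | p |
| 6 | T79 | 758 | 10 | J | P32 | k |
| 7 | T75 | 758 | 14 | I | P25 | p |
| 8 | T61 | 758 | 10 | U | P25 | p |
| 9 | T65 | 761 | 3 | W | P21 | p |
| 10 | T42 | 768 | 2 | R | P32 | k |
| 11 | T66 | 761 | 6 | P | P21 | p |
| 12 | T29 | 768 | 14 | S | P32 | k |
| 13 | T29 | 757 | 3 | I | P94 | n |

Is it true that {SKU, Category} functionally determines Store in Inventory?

Yes

(SKU=761, Category=p): rows 1, 4, 5, 9, 11 → Store = P21, P21, P21, P21, P21 ✓
(SKU=758, Category=k): rows 2, 6 → Store = P32, P32 ✓
(SKU=757, Category=p): row 3 → Store = P13 ✓
(SKU=758, Category=p): rows 7, 8 → Store = P25, P25 ✓
(SKU=768, Category=k): rows 10, 12 → Store = P32, P32 ✓
(SKU=757, Category=n): row 13 → Store = P94 ✓
Every {SKU, Category} value is associated with a single Store value, so {SKU, Category} -> Store holds.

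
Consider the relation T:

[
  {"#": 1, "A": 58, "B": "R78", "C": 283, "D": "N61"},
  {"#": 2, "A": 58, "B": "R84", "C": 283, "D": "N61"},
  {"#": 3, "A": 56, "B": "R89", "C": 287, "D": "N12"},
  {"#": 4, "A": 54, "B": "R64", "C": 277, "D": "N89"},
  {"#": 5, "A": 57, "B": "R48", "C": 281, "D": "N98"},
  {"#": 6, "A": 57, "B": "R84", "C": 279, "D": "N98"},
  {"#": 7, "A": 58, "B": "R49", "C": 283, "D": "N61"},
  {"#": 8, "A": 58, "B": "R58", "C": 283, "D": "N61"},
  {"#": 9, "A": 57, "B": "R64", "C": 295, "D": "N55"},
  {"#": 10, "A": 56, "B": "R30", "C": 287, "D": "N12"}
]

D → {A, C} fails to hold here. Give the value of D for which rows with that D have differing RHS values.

N98

D=N61: rows 1, 2, 7, 8 → {A,C} = (58, 283), (58, 283), (58, 283), (58, 283) ✓
D=N12: rows 3, 10 → {A,C} = (56, 287), (56, 287) ✓
D=N89: row 4 → {A,C} = (54, 277) ✓
D=N98: rows 5, 6 → {A,C} takes values {(57, 281), (57, 279)} — violation
D=N55: row 9 → {A,C} = (57, 295) ✓
The only D value with inconsistent RHS is D=N98.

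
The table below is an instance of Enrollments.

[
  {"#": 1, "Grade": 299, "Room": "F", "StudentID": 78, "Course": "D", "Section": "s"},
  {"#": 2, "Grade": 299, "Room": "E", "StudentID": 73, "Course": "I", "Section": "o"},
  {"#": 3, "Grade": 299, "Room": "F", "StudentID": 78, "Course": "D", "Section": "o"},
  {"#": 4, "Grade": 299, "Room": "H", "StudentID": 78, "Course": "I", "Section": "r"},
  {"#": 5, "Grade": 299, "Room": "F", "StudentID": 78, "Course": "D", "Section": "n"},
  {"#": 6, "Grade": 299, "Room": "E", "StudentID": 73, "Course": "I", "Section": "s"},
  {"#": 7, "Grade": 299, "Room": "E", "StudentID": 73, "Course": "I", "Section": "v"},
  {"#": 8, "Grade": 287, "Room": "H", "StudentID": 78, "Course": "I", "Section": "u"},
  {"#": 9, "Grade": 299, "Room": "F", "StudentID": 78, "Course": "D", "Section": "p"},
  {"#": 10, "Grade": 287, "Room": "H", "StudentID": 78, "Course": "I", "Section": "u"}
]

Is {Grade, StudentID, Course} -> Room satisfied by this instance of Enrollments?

(Grade=299, StudentID=78, Course=D): rows 1, 3, 5, 9 → Room = F, F, F, F ✓
(Grade=299, StudentID=73, Course=I): rows 2, 6, 7 → Room = E, E, E ✓
(Grade=299, StudentID=78, Course=I): row 4 → Room = H ✓
(Grade=287, StudentID=78, Course=I): rows 8, 10 → Room = H, H ✓
Every {Grade, StudentID, Course} value is associated with a single Room value, so {Grade, StudentID, Course} -> Room holds.

Yes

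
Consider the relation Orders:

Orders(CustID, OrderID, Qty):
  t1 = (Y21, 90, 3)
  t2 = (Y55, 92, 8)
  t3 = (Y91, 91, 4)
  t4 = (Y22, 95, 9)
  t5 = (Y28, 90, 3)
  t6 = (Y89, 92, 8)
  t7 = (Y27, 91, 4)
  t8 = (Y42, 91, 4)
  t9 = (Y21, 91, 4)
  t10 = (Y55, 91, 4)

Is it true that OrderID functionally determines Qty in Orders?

Yes

OrderID=90: rows 1, 5 → Qty = 3, 3 ✓
OrderID=92: rows 2, 6 → Qty = 8, 8 ✓
OrderID=91: rows 3, 7, 8, 9, 10 → Qty = 4, 4, 4, 4, 4 ✓
OrderID=95: row 4 → Qty = 9 ✓
Every OrderID value is associated with a single Qty value, so OrderID -> Qty holds.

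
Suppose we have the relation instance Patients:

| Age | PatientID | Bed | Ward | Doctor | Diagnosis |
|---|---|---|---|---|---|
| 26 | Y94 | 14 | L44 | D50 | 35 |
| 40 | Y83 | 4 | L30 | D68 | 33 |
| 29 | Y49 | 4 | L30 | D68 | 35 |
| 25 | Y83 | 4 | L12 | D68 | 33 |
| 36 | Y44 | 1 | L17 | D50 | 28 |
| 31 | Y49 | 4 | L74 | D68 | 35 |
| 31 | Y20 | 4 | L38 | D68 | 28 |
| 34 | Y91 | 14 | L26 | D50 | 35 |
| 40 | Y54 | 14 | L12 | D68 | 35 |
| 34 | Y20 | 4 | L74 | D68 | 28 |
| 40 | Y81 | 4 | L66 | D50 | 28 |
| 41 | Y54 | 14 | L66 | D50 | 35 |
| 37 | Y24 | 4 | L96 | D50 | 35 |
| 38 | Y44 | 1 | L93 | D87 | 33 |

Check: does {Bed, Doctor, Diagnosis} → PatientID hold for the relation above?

(Bed=14, Doctor=D50, Diagnosis=35): 3 rows → PatientID takes values {Y94, Y91, Y54} — violation
(Bed=4, Doctor=D68, Diagnosis=33): 2 rows → PatientID = Y83, Y83 ✓
(Bed=4, Doctor=D68, Diagnosis=35): 2 rows → PatientID = Y49, Y49 ✓
(Bed=1, Doctor=D50, Diagnosis=28): 1 row → PatientID = Y44 ✓
(Bed=4, Doctor=D68, Diagnosis=28): 2 rows → PatientID = Y20, Y20 ✓
(Bed=14, Doctor=D68, Diagnosis=35): 1 row → PatientID = Y54 ✓
(Bed=4, Doctor=D50, Diagnosis=28): 1 row → PatientID = Y81 ✓
(Bed=4, Doctor=D50, Diagnosis=35): 1 row → PatientID = Y24 ✓
(Bed=1, Doctor=D87, Diagnosis=33): 1 row → PatientID = Y44 ✓
Two rows agree on {Bed, Doctor, Diagnosis} but differ on PatientID, so {Bed, Doctor, Diagnosis} → PatientID does not hold.

No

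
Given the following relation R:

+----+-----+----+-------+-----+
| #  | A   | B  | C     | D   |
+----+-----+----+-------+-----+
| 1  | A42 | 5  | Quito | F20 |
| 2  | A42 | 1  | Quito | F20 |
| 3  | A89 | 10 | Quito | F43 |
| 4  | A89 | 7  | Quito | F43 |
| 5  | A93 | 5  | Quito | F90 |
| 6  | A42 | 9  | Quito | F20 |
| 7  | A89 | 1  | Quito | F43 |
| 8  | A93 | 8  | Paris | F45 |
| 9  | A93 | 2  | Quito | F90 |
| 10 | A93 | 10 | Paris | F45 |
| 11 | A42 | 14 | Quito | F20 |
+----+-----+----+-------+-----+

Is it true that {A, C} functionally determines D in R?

Yes

(A=A42, C=Quito): rows 1, 2, 6, 11 → D = F20, F20, F20, F20 ✓
(A=A89, C=Quito): rows 3, 4, 7 → D = F43, F43, F43 ✓
(A=A93, C=Quito): rows 5, 9 → D = F90, F90 ✓
(A=A93, C=Paris): rows 8, 10 → D = F45, F45 ✓
Every {A, C} value is associated with a single D value, so {A, C} → D holds.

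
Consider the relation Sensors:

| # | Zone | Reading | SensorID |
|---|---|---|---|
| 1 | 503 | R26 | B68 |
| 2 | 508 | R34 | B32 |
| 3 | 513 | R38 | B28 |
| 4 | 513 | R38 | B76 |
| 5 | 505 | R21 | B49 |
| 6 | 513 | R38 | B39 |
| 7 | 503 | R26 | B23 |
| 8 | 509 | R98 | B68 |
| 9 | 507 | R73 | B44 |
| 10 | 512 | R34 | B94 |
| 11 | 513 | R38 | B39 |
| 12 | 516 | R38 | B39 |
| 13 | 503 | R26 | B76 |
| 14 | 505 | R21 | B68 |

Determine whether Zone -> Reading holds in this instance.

Zone=503: rows 1, 7, 13 → Reading = R26, R26, R26 ✓
Zone=508: row 2 → Reading = R34 ✓
Zone=513: rows 3, 4, 6, 11 → Reading = R38, R38, R38, R38 ✓
Zone=505: rows 5, 14 → Reading = R21, R21 ✓
Zone=509: row 8 → Reading = R98 ✓
Zone=507: row 9 → Reading = R73 ✓
Zone=512: row 10 → Reading = R34 ✓
Zone=516: row 12 → Reading = R38 ✓
Every Zone value is associated with a single Reading value, so Zone -> Reading holds.

Yes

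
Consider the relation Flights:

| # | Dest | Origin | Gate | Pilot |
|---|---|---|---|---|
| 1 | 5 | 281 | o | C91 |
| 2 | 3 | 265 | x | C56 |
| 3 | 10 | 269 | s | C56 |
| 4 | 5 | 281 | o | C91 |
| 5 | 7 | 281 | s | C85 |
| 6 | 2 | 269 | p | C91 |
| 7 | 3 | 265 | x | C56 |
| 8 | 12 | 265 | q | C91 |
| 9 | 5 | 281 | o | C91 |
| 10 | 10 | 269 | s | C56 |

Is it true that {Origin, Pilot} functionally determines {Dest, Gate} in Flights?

Yes

(Origin=281, Pilot=C91): rows 1, 4, 9 → {Dest,Gate} = (5, o), (5, o), (5, o) ✓
(Origin=265, Pilot=C56): rows 2, 7 → {Dest,Gate} = (3, x), (3, x) ✓
(Origin=269, Pilot=C56): rows 3, 10 → {Dest,Gate} = (10, s), (10, s) ✓
(Origin=281, Pilot=C85): row 5 → {Dest,Gate} = (7, s) ✓
(Origin=269, Pilot=C91): row 6 → {Dest,Gate} = (2, p) ✓
(Origin=265, Pilot=C91): row 8 → {Dest,Gate} = (12, q) ✓
Every {Origin, Pilot} value is associated with a single {Dest, Gate} value, so {Origin, Pilot} -> {Dest, Gate} holds.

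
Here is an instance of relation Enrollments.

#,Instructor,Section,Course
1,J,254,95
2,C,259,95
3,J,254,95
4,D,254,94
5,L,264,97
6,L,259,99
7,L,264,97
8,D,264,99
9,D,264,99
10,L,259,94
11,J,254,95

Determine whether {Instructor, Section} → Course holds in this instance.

No

(Instructor=J, Section=254): rows 1, 3, 11 → Course = 95, 95, 95 ✓
(Instructor=C, Section=259): row 2 → Course = 95 ✓
(Instructor=D, Section=254): row 4 → Course = 94 ✓
(Instructor=L, Section=264): rows 5, 7 → Course = 97, 97 ✓
(Instructor=L, Section=259): rows 6, 10 → Course takes values {99, 94} — violation
(Instructor=D, Section=264): rows 8, 9 → Course = 99, 99 ✓
Two rows agree on {Instructor, Section} but differ on Course, so {Instructor, Section} → Course does not hold.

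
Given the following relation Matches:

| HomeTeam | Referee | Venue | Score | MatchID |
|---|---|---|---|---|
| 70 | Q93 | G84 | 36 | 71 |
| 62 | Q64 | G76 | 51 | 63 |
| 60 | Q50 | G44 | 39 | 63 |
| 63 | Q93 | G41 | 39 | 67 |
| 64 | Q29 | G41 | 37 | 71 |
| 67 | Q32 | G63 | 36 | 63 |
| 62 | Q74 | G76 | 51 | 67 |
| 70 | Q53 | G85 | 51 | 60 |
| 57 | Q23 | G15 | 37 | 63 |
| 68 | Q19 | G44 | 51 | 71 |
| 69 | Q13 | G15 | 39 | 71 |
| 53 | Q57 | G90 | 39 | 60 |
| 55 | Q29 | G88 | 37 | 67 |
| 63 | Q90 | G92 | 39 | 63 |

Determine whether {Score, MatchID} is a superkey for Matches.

No

Two distinct rows share (Score=39, MatchID=63), so {Score, MatchID} does not determine every attribute — not a superkey.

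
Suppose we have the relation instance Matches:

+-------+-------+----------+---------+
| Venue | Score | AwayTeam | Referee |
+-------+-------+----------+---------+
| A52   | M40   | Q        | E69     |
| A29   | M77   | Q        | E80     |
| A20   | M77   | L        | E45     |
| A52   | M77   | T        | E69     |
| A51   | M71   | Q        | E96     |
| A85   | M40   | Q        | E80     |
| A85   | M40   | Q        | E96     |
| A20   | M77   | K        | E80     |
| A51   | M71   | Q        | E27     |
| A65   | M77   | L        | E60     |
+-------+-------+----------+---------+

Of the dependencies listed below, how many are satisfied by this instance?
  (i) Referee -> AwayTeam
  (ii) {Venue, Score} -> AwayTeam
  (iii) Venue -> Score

0

(i) Referee -> AwayTeam: Referee=E69: 2 rows → AwayTeam takes values {Q, T} — violation; Referee=E80: 3 rows → AwayTeam takes values {Q, K} — violation — fails.
(ii) {Venue, Score} -> AwayTeam: (Venue=A20, Score=M77): 2 rows → AwayTeam takes values {L, K} — violation — fails.
(iii) Venue -> Score: Venue=A52: 2 rows → Score takes values {M40, M77} — violation — fails.
None of the 3 dependencies hold.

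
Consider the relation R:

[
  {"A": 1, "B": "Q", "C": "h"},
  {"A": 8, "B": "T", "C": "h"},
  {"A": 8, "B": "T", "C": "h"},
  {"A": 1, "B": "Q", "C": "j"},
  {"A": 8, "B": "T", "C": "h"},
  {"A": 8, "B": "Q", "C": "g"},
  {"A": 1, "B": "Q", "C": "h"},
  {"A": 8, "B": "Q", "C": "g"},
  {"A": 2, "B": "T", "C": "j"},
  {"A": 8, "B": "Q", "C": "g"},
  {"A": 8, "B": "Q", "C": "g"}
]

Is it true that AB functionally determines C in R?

No

(A=1, B=Q): 3 rows → C takes values {h, j} — violation
(A=8, B=T): 3 rows → C = h, h, h ✓
(A=8, B=Q): 4 rows → C = g, g, g, g ✓
(A=2, B=T): 1 row → C = j ✓
Two rows agree on AB but differ on C, so AB → C does not hold.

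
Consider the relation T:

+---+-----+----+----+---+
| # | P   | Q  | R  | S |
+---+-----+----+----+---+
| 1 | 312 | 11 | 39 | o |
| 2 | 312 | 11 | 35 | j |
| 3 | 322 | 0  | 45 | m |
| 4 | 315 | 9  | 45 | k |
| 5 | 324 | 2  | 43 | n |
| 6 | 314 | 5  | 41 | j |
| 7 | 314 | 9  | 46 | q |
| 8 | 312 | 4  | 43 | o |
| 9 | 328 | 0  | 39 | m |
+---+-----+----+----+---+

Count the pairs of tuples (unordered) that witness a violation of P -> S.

3

P=312: violating pairs (1,2), (2,8) — 2 pairs.
P=314: violating pairs (6,7) — 1 pair.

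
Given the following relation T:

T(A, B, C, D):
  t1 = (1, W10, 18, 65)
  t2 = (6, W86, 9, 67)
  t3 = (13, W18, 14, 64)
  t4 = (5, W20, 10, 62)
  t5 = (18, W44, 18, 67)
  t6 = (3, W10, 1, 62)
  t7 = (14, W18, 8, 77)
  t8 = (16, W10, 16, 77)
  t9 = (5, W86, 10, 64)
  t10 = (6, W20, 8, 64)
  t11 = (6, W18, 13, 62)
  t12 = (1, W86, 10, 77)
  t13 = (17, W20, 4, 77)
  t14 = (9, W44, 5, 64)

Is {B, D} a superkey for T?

Yes

All 14 rows have distinct {B, D} values, so {B, D} → (all attributes) holds and {B, D} is a superkey.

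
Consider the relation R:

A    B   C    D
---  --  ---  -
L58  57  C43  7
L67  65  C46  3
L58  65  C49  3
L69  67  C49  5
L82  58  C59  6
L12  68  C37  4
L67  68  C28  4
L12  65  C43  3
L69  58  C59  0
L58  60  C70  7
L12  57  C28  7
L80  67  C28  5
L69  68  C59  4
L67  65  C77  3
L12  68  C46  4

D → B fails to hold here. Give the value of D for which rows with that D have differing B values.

7

D=7: 3 rows → B takes values {57, 60} — violation
D=3: 4 rows → B = 65, 65, 65, 65 ✓
D=5: 2 rows → B = 67, 67 ✓
D=6: 1 row → B = 58 ✓
D=4: 4 rows → B = 68, 68, 68, 68 ✓
D=0: 1 row → B = 58 ✓
The only D value with inconsistent B is D=7.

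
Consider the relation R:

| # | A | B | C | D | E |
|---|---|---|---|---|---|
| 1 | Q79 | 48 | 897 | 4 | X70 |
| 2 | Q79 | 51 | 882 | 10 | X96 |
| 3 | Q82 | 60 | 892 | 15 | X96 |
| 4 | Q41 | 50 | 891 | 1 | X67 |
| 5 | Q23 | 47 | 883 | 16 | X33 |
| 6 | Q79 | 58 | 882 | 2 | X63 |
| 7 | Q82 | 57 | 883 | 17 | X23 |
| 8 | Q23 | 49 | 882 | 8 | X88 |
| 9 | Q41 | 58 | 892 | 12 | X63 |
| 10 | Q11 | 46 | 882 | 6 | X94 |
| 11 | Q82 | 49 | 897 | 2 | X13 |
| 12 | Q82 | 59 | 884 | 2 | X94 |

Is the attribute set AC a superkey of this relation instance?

Rows 2 and 6 have the same AC value (A=Q79, C=882) but are distinct tuples, so AC does not determine every attribute — not a superkey.

No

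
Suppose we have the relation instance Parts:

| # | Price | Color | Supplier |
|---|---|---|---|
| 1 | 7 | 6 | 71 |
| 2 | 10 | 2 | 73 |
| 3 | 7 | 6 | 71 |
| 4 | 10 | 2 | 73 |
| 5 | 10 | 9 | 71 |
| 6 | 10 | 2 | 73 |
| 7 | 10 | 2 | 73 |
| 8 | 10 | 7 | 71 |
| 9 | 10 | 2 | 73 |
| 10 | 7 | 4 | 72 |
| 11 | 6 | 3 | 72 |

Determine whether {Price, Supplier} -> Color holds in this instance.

(Price=7, Supplier=71): rows 1, 3 → Color = 6, 6 ✓
(Price=10, Supplier=73): rows 2, 4, 6, 7, 9 → Color = 2, 2, 2, 2, 2 ✓
(Price=10, Supplier=71): rows 5, 8 → Color takes values {9, 7} — violation
(Price=7, Supplier=72): row 10 → Color = 4 ✓
(Price=6, Supplier=72): row 11 → Color = 3 ✓
Two rows agree on {Price, Supplier} but differ on Color, so {Price, Supplier} -> Color does not hold.

No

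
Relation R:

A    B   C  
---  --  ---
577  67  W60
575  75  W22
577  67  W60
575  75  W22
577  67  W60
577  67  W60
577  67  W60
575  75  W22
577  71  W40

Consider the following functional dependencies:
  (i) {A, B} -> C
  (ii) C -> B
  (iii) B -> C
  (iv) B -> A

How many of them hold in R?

(i) {A, B} -> C: every LHS value maps to a single RHS value — holds.
(ii) C -> B: every LHS value maps to a single RHS value — holds.
(iii) B -> C: every LHS value maps to a single RHS value — holds.
(iv) B -> A: every LHS value maps to a single RHS value — holds.
4 of the 4 dependencies hold.

4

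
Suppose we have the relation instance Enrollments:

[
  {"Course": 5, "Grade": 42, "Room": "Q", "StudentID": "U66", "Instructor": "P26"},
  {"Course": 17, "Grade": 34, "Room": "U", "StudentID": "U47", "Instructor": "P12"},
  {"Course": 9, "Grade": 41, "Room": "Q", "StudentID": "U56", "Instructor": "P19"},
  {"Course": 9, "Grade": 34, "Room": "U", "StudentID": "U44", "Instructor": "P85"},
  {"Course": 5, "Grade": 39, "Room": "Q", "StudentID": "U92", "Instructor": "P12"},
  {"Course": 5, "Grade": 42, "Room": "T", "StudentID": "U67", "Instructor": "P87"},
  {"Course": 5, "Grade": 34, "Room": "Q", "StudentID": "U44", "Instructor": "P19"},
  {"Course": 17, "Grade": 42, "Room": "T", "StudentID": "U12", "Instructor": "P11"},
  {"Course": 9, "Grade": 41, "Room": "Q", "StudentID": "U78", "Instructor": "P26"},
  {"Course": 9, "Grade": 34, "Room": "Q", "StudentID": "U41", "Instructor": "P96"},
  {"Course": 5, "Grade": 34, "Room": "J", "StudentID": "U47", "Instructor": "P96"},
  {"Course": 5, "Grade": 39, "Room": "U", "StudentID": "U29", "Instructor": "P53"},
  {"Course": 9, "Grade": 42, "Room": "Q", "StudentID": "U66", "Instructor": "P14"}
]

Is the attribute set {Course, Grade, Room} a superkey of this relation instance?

Two distinct rows share (Course=9, Grade=41, Room=Q), so {Course, Grade, Room} does not determine every attribute — not a superkey.

No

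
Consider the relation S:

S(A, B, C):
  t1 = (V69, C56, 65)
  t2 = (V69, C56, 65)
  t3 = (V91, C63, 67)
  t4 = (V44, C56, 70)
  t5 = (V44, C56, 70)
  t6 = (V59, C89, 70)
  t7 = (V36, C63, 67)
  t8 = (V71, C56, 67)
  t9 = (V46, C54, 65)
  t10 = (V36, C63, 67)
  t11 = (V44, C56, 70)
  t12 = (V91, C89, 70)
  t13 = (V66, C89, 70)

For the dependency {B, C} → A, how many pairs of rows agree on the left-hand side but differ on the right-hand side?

5

(B=C56, C=65): all 2 rows agree on A — 0 pairs.
(B=C63, C=67): violating pairs (3,7), (3,10) — 2 pairs.
(B=C56, C=70): all 3 rows agree on A — 0 pairs.
(B=C89, C=70): violating pairs (6,12), (6,13), (12,13) — 3 pairs.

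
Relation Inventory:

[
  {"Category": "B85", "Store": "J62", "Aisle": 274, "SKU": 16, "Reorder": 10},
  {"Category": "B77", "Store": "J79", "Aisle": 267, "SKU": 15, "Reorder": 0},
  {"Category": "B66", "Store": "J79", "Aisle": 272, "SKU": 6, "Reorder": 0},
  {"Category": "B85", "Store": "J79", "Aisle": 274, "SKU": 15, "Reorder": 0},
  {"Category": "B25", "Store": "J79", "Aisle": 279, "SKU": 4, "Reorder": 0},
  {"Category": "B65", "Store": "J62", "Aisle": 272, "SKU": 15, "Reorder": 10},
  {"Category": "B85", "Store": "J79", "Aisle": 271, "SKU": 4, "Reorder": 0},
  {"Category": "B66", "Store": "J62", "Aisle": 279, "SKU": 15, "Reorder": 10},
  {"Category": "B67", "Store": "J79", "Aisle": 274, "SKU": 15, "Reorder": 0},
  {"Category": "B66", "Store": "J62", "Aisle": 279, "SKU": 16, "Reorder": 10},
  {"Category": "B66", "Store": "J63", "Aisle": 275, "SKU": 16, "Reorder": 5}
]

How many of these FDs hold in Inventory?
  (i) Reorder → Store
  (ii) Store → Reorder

2

(i) Reorder → Store: every LHS value maps to a single RHS value — holds.
(ii) Store → Reorder: every LHS value maps to a single RHS value — holds.
2 of the 2 dependencies hold.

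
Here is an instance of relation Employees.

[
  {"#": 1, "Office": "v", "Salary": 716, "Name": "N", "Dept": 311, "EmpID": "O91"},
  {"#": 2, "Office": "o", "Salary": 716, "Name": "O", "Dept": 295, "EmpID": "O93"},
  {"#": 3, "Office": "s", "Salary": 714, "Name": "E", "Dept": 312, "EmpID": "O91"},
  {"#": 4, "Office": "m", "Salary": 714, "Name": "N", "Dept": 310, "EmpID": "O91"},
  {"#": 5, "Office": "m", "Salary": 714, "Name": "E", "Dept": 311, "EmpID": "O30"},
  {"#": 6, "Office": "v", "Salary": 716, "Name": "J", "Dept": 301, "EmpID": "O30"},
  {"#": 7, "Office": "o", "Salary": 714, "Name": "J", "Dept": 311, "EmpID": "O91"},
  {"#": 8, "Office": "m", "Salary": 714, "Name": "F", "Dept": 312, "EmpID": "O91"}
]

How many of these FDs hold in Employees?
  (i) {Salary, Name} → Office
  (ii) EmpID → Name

0

(i) {Salary, Name} → Office: (Salary=714, Name=E): rows 3, 5 → Office takes values {s, m} — violation — fails.
(ii) EmpID → Name: EmpID=O91: rows 1, 3, 4, 7, 8 → Name takes values {N, E, J, F} — violation; EmpID=O30: rows 5, 6 → Name takes values {E, J} — violation — fails.
None of the 2 dependencies hold.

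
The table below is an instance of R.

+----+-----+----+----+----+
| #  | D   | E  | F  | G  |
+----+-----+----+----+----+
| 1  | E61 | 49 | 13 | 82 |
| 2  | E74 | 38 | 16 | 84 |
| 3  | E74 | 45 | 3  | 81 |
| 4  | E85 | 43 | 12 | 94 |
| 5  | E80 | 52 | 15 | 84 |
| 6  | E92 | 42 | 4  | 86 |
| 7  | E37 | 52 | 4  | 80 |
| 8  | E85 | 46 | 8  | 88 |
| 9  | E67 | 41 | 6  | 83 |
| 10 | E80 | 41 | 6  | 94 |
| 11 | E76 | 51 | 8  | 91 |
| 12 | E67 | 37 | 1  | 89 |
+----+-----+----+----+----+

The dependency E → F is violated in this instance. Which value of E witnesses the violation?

52

E=49: row 1 → F = 13 ✓
E=38: row 2 → F = 16 ✓
E=45: row 3 → F = 3 ✓
E=43: row 4 → F = 12 ✓
E=52: rows 5, 7 → F takes values {15, 4} — violation
E=42: row 6 → F = 4 ✓
E=46: row 8 → F = 8 ✓
E=41: rows 9, 10 → F = 6, 6 ✓
E=51: row 11 → F = 8 ✓
E=37: row 12 → F = 1 ✓
The only E value with inconsistent F is E=52.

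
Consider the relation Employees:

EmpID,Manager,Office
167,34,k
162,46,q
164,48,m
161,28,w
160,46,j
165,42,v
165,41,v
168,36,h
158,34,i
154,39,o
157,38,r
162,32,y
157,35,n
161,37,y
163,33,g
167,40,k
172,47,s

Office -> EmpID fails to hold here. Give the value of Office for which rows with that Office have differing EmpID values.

Office=k: 2 rows → EmpID = 167, 167 ✓
Office=q: 1 row → EmpID = 162 ✓
Office=m: 1 row → EmpID = 164 ✓
Office=w: 1 row → EmpID = 161 ✓
Office=j: 1 row → EmpID = 160 ✓
Office=v: 2 rows → EmpID = 165, 165 ✓
Office=h: 1 row → EmpID = 168 ✓
Office=i: 1 row → EmpID = 158 ✓
Office=o: 1 row → EmpID = 154 ✓
Office=r: 1 row → EmpID = 157 ✓
Office=y: 2 rows → EmpID takes values {162, 161} — violation
Office=n: 1 row → EmpID = 157 ✓
Office=g: 1 row → EmpID = 163 ✓
Office=s: 1 row → EmpID = 172 ✓
The only Office value with inconsistent EmpID is Office=y.

y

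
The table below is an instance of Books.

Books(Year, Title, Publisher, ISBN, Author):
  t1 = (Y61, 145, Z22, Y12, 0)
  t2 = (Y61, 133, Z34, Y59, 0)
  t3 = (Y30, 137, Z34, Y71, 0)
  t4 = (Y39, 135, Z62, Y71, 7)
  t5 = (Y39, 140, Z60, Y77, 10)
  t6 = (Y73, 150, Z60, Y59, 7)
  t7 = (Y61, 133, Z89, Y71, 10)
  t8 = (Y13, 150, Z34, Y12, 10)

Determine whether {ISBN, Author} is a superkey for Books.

All 8 rows have distinct {ISBN, Author} values, so {ISBN, Author} → (all attributes) holds and {ISBN, Author} is a superkey.

Yes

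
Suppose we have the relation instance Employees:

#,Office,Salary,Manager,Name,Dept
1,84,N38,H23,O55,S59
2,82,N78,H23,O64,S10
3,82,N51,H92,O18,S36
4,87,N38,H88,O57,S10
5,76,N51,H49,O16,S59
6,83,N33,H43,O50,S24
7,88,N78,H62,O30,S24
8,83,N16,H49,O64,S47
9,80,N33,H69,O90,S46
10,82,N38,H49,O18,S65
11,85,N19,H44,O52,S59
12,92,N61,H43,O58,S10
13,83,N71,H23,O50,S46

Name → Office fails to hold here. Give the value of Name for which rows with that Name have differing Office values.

O64

Name=O55: row 1 → Office = 84 ✓
Name=O64: rows 2, 8 → Office takes values {82, 83} — violation
Name=O18: rows 3, 10 → Office = 82, 82 ✓
Name=O57: row 4 → Office = 87 ✓
Name=O16: row 5 → Office = 76 ✓
Name=O50: rows 6, 13 → Office = 83, 83 ✓
Name=O30: row 7 → Office = 88 ✓
Name=O90: row 9 → Office = 80 ✓
Name=O52: row 11 → Office = 85 ✓
Name=O58: row 12 → Office = 92 ✓
The only Name value with inconsistent Office is Name=O64.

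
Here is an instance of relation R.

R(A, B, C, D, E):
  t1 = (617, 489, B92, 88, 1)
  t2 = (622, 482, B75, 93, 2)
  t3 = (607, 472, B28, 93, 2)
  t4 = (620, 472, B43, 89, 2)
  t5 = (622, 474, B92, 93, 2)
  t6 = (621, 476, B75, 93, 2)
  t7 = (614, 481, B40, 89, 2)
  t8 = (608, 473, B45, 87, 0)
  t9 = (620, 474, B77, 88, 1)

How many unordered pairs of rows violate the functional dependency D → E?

0

D=88: all 2 rows agree on E — 0 pairs.
D=93: all 4 rows agree on E — 0 pairs.
D=89: all 2 rows agree on E — 0 pairs.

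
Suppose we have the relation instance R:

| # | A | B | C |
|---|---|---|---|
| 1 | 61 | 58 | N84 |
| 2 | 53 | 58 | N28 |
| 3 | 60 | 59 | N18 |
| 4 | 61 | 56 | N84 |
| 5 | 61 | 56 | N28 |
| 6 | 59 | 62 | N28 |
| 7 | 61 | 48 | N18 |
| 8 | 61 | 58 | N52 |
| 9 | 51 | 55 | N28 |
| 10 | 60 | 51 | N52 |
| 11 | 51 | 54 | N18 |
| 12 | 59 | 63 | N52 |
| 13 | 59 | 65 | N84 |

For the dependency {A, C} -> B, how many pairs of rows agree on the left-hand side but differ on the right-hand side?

1

(A=61, C=N84): violating pairs (1,4) — 1 pair.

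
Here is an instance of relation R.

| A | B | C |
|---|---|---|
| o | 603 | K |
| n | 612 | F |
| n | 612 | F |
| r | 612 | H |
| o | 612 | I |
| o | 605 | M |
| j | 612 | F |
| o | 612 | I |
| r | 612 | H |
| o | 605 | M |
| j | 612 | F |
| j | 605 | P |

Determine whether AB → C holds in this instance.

(A=o, B=603): 1 row → C = K ✓
(A=n, B=612): 2 rows → C = F, F ✓
(A=r, B=612): 2 rows → C = H, H ✓
(A=o, B=612): 2 rows → C = I, I ✓
(A=o, B=605): 2 rows → C = M, M ✓
(A=j, B=612): 2 rows → C = F, F ✓
(A=j, B=605): 1 row → C = P ✓
Every AB value is associated with a single C value, so AB → C holds.

Yes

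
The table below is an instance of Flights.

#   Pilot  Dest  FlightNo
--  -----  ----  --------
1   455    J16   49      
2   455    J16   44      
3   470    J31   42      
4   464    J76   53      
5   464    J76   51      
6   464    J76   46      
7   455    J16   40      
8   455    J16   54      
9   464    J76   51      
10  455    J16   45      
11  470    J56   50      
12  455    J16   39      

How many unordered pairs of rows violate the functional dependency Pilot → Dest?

1

Pilot=455: all 6 rows agree on Dest — 0 pairs.
Pilot=470: violating pairs (3,11) — 1 pair.
Pilot=464: all 4 rows agree on Dest — 0 pairs.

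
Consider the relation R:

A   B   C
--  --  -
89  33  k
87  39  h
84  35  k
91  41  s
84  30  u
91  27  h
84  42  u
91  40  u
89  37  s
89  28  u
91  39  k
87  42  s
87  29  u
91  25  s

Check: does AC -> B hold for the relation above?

No

(A=89, C=k): 1 row → B = 33 ✓
(A=87, C=h): 1 row → B = 39 ✓
(A=84, C=k): 1 row → B = 35 ✓
(A=91, C=s): 2 rows → B takes values {41, 25} — violation
(A=84, C=u): 2 rows → B takes values {30, 42} — violation
(A=91, C=h): 1 row → B = 27 ✓
(A=91, C=u): 1 row → B = 40 ✓
(A=89, C=s): 1 row → B = 37 ✓
(A=89, C=u): 1 row → B = 28 ✓
(A=91, C=k): 1 row → B = 39 ✓
(A=87, C=s): 1 row → B = 42 ✓
(A=87, C=u): 1 row → B = 29 ✓
Two rows agree on AC but differ on B, so AC -> B does not hold.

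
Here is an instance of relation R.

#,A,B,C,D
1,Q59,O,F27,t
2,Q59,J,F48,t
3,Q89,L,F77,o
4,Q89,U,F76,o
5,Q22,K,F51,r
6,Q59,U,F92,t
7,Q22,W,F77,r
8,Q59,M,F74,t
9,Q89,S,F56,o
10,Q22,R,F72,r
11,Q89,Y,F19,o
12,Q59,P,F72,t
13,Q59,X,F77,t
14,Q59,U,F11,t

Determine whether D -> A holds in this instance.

D=t: rows 1, 2, 6, 8, 12, 13, 14 → A = Q59, Q59, Q59, Q59, Q59, Q59, Q59 ✓
D=o: rows 3, 4, 9, 11 → A = Q89, Q89, Q89, Q89 ✓
D=r: rows 5, 7, 10 → A = Q22, Q22, Q22 ✓
Every D value is associated with a single A value, so D -> A holds.

Yes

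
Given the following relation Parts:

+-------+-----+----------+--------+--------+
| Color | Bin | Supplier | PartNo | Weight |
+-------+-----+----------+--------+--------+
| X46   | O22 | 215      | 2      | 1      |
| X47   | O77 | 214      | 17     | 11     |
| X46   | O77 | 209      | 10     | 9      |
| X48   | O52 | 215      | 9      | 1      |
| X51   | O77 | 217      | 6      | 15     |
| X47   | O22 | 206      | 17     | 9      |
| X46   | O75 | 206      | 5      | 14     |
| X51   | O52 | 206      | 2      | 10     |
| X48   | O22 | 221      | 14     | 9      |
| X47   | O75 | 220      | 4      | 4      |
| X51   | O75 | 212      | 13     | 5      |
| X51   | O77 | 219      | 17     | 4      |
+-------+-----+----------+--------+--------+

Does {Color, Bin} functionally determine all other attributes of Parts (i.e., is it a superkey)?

Two distinct rows share (Color=X51, Bin=O77), so {Color, Bin} does not determine every attribute — not a superkey.

No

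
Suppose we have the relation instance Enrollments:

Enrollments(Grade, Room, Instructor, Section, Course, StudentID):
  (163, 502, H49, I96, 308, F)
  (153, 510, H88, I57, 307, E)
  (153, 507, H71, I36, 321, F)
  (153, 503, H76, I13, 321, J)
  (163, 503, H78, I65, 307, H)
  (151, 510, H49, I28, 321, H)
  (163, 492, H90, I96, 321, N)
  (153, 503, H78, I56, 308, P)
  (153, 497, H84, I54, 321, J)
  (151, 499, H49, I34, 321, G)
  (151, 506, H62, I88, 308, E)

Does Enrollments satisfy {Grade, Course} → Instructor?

No

(Grade=163, Course=308): 1 row → Instructor = H49 ✓
(Grade=153, Course=307): 1 row → Instructor = H88 ✓
(Grade=153, Course=321): 3 rows → Instructor takes values {H71, H76, H84} — violation
(Grade=163, Course=307): 1 row → Instructor = H78 ✓
(Grade=151, Course=321): 2 rows → Instructor = H49, H49 ✓
(Grade=163, Course=321): 1 row → Instructor = H90 ✓
(Grade=153, Course=308): 1 row → Instructor = H78 ✓
(Grade=151, Course=308): 1 row → Instructor = H62 ✓
Two rows agree on {Grade, Course} but differ on Instructor, so {Grade, Course} → Instructor does not hold.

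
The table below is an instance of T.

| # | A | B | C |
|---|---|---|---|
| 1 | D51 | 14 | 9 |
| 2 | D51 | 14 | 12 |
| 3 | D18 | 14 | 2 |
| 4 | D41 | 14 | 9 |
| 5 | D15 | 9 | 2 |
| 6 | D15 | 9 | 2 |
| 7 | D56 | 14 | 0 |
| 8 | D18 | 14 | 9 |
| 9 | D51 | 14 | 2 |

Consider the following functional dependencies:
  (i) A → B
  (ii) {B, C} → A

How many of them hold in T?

1

(i) A → B: every LHS value maps to a single RHS value — holds.
(ii) {B, C} → A: (B=14, C=9): rows 1, 4, 8 → A takes values {D51, D41, D18} — violation; (B=14, C=2): rows 3, 9 → A takes values {D18, D51} — violation — fails.
1 of the 2 dependencies holds.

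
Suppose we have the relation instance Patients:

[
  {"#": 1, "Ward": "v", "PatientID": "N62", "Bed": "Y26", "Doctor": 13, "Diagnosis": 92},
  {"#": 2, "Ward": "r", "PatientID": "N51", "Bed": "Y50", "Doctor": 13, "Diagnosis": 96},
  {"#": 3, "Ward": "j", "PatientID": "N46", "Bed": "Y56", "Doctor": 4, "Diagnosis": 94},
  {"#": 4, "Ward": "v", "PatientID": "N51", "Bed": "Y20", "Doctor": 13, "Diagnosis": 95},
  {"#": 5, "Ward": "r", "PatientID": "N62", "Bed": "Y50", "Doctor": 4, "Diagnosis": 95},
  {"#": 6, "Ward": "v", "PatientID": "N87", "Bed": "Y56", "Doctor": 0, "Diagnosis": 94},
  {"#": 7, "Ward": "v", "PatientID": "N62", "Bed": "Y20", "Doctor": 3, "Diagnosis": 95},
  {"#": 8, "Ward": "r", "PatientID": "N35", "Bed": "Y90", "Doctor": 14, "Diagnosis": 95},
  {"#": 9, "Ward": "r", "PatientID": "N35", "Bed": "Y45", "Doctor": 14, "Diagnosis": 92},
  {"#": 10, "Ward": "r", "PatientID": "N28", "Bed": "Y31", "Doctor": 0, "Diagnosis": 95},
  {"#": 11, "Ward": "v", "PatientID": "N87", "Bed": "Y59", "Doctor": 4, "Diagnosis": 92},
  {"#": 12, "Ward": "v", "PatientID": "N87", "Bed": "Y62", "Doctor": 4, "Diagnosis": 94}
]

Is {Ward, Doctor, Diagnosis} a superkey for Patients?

All 12 rows have distinct {Ward, Doctor, Diagnosis} values, so {Ward, Doctor, Diagnosis} → (all attributes) holds and {Ward, Doctor, Diagnosis} is a superkey.

Yes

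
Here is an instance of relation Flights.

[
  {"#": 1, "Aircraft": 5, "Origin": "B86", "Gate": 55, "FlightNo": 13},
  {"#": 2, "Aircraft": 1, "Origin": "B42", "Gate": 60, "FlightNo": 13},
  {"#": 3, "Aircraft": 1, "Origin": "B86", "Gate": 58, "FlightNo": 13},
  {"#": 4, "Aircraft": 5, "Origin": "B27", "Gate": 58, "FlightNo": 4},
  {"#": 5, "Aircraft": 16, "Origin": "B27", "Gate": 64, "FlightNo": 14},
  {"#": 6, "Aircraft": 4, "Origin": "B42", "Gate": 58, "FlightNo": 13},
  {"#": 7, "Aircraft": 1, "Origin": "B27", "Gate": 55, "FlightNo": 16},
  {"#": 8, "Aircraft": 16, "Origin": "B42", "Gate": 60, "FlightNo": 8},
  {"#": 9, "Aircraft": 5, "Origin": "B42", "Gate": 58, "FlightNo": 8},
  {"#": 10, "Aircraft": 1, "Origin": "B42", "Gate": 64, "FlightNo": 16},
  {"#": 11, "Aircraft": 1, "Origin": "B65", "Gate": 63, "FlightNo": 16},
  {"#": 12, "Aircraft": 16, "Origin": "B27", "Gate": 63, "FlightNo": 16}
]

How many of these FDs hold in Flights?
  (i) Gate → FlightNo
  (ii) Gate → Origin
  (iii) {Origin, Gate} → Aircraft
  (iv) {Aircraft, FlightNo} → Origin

0

(i) Gate → FlightNo: Gate=55: rows 1, 7 → FlightNo takes values {13, 16} — violation; Gate=60: rows 2, 8 → FlightNo takes values {13, 8} — violation; Gate=58: rows 3, 4, 6, 9 → FlightNo takes values {13, 4, 8} — violation; Gate=64: rows 5, 10 → FlightNo takes values {14, 16} — violation — fails.
(ii) Gate → Origin: Gate=55: rows 1, 7 → Origin takes values {B86, B27} — violation; Gate=58: rows 3, 4, 6, 9 → Origin takes values {B86, B27, B42} — violation; Gate=64: rows 5, 10 → Origin takes values {B27, B42} — violation; Gate=63: rows 11, 12 → Origin takes values {B65, B27} — violation — fails.
(iii) {Origin, Gate} → Aircraft: (Origin=B42, Gate=60): rows 2, 8 → Aircraft takes values {1, 16} — violation; (Origin=B42, Gate=58): rows 6, 9 → Aircraft takes values {4, 5} — violation — fails.
(iv) {Aircraft, FlightNo} → Origin: (Aircraft=1, FlightNo=13): rows 2, 3 → Origin takes values {B42, B86} — violation; (Aircraft=1, FlightNo=16): rows 7, 10, 11 → Origin takes values {B27, B42, B65} — violation — fails.
None of the 4 dependencies hold.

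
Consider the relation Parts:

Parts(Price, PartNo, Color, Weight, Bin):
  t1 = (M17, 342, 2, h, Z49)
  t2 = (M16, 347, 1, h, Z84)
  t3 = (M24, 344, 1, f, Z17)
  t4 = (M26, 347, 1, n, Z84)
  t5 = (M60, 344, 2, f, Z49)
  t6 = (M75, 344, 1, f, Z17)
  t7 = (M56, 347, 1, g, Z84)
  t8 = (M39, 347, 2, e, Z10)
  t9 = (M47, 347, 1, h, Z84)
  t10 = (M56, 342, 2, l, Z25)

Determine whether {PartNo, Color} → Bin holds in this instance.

No

(PartNo=342, Color=2): rows 1, 10 → Bin takes values {Z49, Z25} — violation
(PartNo=347, Color=1): rows 2, 4, 7, 9 → Bin = Z84, Z84, Z84, Z84 ✓
(PartNo=344, Color=1): rows 3, 6 → Bin = Z17, Z17 ✓
(PartNo=344, Color=2): row 5 → Bin = Z49 ✓
(PartNo=347, Color=2): row 8 → Bin = Z10 ✓
Two rows agree on {PartNo, Color} but differ on Bin, so {PartNo, Color} → Bin does not hold.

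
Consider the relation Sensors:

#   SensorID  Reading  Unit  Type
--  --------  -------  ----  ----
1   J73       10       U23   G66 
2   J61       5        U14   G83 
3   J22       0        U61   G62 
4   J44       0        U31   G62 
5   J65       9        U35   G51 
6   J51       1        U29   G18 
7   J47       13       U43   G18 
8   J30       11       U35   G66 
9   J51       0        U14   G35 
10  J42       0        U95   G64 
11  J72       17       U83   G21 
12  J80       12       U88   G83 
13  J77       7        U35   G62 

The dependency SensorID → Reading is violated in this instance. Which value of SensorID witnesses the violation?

SensorID=J73: row 1 → Reading = 10 ✓
SensorID=J61: row 2 → Reading = 5 ✓
SensorID=J22: row 3 → Reading = 0 ✓
SensorID=J44: row 4 → Reading = 0 ✓
SensorID=J65: row 5 → Reading = 9 ✓
SensorID=J51: rows 6, 9 → Reading takes values {1, 0} — violation
SensorID=J47: row 7 → Reading = 13 ✓
SensorID=J30: row 8 → Reading = 11 ✓
SensorID=J42: row 10 → Reading = 0 ✓
SensorID=J72: row 11 → Reading = 17 ✓
SensorID=J80: row 12 → Reading = 12 ✓
SensorID=J77: row 13 → Reading = 7 ✓
The only SensorID value with inconsistent Reading is SensorID=J51.

J51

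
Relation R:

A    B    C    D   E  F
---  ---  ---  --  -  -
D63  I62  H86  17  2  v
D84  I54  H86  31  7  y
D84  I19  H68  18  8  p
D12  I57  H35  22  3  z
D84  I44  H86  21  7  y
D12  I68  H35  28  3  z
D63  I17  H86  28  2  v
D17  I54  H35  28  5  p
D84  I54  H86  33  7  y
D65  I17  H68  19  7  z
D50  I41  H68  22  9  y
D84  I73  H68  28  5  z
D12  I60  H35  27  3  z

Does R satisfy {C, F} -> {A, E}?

No

(C=H86, F=v): 2 rows → {A,E} = (D63, 2), (D63, 2) ✓
(C=H86, F=y): 3 rows → {A,E} = (D84, 7), (D84, 7), (D84, 7) ✓
(C=H68, F=p): 1 row → {A,E} = (D84, 8) ✓
(C=H35, F=z): 3 rows → {A,E} = (D12, 3), (D12, 3), (D12, 3) ✓
(C=H35, F=p): 1 row → {A,E} = (D17, 5) ✓
(C=H68, F=z): 2 rows → {A,E} takes values {(D65, 7), (D84, 5)} — violation
(C=H68, F=y): 1 row → {A,E} = (D50, 9) ✓
Two rows agree on {C, F} but differ on {A, E}, so {C, F} -> {A, E} does not hold.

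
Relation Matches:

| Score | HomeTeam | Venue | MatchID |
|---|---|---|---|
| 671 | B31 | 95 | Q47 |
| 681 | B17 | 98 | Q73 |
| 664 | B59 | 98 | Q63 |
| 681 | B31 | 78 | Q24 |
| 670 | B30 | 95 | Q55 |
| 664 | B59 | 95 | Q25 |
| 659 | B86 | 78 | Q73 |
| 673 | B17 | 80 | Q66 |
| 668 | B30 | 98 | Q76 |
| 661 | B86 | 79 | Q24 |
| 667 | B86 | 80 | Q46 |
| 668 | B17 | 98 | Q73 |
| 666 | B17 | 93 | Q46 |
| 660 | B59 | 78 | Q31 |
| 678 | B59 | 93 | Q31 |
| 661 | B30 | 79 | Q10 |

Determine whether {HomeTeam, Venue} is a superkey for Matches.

Two distinct rows share (HomeTeam=B17, Venue=98), so {HomeTeam, Venue} does not determine every attribute — not a superkey.

No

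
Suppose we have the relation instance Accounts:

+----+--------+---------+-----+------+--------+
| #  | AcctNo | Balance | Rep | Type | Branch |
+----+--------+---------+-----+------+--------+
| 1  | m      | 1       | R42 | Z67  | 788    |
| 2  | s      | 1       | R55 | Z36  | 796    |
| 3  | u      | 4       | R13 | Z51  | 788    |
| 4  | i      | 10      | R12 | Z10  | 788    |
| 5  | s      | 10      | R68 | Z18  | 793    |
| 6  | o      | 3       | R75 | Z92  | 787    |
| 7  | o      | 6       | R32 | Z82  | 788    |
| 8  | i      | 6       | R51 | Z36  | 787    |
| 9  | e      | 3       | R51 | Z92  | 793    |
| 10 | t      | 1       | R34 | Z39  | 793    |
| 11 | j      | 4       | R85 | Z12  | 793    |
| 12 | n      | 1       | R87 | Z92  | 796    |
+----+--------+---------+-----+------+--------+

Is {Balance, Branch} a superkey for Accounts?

Rows 2 and 12 have the same {Balance, Branch} value (Balance=1, Branch=796) but are distinct tuples, so {Balance, Branch} does not determine every attribute — not a superkey.

No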